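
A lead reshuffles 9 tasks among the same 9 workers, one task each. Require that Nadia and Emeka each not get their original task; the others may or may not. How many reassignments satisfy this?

287280

Let A_j be the event that the j-th constrained one is fixed. By inclusion-exclusion over the 2 events:
Σ_{j=0}^{2} (-1)^j C(2,j)(9-j)!
= C(2,0)·9! - C(2,1)·8! + C(2,2)·7!
= 362880 - 80640 + 5040
= 287280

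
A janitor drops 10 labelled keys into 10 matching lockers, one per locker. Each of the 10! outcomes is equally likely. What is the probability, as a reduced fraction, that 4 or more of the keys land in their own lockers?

34457/1814400

Favorable outcomes: Σ_{i≥4} C(10,i)·!(10-i) = 210·265 + 252·44 + 210·9 + 120·2 + 45·1 + 10·0 + 1·1 = 68914.
Total outcomes: 10! = 3628800.
Probability = 68914/3628800 = 34457/1814400.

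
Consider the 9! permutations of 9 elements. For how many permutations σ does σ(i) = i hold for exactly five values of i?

Choose which 5 of the 9 are fixed: C(9,5) = 126.
The remaining 4 must be deranged: !4 = 9.
Total: 126 × 9 = 1134.

1134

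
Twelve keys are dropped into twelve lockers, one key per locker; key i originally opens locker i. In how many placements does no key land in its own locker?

176214841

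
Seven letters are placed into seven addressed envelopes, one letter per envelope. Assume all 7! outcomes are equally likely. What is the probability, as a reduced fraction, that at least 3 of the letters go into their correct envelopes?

Favorable outcomes: Σ_{i≥3} C(7,i)·!(7-i) = 35·9 + 35·2 + 21·1 + 7·0 + 1·1 = 407.
Total outcomes: 7! = 5040.
Probability = 407/5040 = 407/5040.

407/5040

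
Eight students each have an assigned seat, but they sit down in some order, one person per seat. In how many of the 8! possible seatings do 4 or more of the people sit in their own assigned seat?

771

# with exactly i fixed is C(8,i)·!(8-i); sum over i=4..8:
  i=4: C(8,4)·!4 = 70·9 = 630
  i=5: C(8,5)·!3 = 56·2 = 112
  i=6: C(8,6)·!2 = 28·1 = 28
  i=7: C(8,7)·!1 = 8·0 = 0
  i=8: C(8,8)·!0 = 1·1 = 1
Total = 771.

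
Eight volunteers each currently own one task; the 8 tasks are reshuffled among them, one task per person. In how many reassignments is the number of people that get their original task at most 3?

39549

# with exactly i fixed is C(8,i)·!(8-i); sum over i=0..3:
  i=0: C(8,0)·!8 = 1·14833 = 14833
  i=1: C(8,1)·!7 = 8·1854 = 14832
  i=2: C(8,2)·!6 = 28·265 = 7420
  i=3: C(8,3)·!5 = 56·44 = 2464
Total = 39549.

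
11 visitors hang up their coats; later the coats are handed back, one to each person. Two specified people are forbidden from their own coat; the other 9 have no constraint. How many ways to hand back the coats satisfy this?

Let A_j be the event that the j-th constrained one is fixed. By inclusion-exclusion over the 2 events:
Σ_{j=0}^{2} (-1)^j C(2,j)(11-j)!
= C(2,0)·11! - C(2,1)·10! + C(2,2)·9!
= 39916800 - 7257600 + 362880
= 33022080

33022080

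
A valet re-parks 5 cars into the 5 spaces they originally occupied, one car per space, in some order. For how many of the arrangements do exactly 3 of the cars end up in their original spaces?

Choose which 3 of the 5 are fixed: C(5,3) = 10.
The other 2 form a derangement: !2 = 1.
Total: 10 × 1 = 10.

10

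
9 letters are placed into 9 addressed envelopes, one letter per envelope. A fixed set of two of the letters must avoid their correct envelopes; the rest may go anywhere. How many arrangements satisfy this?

287280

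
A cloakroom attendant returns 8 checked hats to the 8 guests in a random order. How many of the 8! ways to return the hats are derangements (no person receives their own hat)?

Recurrence: !8 = 7·(!7 + !6).
!8 = 7·(1854 + 265) = 7·2119 = 14833

14833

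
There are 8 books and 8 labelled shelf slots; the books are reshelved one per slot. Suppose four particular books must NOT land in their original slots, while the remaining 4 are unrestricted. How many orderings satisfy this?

24024

Inclusion-exclusion on the 4 forbidden self-matches:
Σ_{j=0}^{4} (-1)^j C(4,j)(8-j)!
= C(4,0)·8! - C(4,1)·7! + C(4,2)·6! - C(4,3)·5! + C(4,4)·4!
= 40320 - 20160 + 4320 - 480 + 24
= 24024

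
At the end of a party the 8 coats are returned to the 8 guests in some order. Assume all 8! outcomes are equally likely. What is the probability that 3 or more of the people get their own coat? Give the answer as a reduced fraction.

647/8064

Favorable outcomes: Σ_{i≥3} C(8,i)·!(8-i) = 56·44 + 70·9 + 56·2 + 28·1 + 8·0 + 1·1 = 3235.
Total outcomes: 8! = 40320.
Probability = 3235/40320 = 647/8064.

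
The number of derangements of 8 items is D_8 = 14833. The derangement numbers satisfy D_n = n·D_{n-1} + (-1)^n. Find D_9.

D_9 = 9·14833 - 1 = 133496.

133496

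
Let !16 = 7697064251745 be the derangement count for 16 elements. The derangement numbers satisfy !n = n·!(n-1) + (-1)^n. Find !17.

!17 = 17·7697064251745 - 1 = 130850092279664.

130850092279664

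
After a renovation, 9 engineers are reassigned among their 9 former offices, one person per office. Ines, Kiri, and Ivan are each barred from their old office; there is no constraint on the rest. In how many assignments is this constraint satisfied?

Inclusion-exclusion on the 3 forbidden self-matches:
Σ_{j=0}^{3} (-1)^j C(3,j)(9-j)!
= C(3,0)·9! - C(3,1)·8! + C(3,2)·7! - C(3,3)·6!
= 362880 - 120960 + 15120 - 720
= 256320

256320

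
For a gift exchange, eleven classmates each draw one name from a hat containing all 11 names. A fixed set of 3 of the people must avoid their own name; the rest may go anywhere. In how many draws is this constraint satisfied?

30078720

Let A_j be the event that the j-th constrained one is fixed. By inclusion-exclusion over the 3 events:
Σ_{j=0}^{3} (-1)^j C(3,j)(11-j)!
= C(3,0)·11! - C(3,1)·10! + C(3,2)·9! - C(3,3)·8!
= 39916800 - 10886400 + 1088640 - 40320
= 30078720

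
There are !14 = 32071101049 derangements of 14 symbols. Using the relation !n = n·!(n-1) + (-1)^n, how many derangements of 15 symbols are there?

!15 = 15·32071101049 - 1 = 481066515734.

481066515734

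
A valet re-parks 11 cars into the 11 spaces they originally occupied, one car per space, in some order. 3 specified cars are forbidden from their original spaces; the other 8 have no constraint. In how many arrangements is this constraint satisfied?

30078720

Inclusion-exclusion on the 3 forbidden self-matches:
Σ_{j=0}^{3} (-1)^j C(3,j)(11-j)!
= C(3,0)·11! - C(3,1)·10! + C(3,2)·9! - C(3,3)·8!
= 39916800 - 10886400 + 1088640 - 40320
= 30078720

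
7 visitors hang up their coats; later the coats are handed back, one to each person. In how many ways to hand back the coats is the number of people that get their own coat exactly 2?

924

Pick the 2 fixed positions: C(7,2) = 21 ways.
The remaining 5 must be deranged: !5 = 44.
Total: 21 × 44 = 924.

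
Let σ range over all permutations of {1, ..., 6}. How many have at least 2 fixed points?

191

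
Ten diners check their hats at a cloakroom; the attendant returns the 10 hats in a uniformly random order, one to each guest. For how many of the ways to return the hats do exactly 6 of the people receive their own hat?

1890

Choose which 6 of the 10 are fixed: C(10,6) = 210.
The remaining 4 must be deranged: !4 = 9.
Total: 210 × 9 = 1890.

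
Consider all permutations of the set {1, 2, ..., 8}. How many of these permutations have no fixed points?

14833

The subfactorial !8 = [8!/e] (nearest integer).
8! = 40320, and 40320/e ≈ 14832.90, so !8 = 14833.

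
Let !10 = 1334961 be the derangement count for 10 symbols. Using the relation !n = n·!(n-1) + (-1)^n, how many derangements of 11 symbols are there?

!11 = 11·1334961 - 1 = 14684570.

14684570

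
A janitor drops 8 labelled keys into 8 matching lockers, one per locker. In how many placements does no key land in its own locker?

14833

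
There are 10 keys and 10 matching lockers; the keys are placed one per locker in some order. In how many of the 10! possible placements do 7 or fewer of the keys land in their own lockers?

# with exactly i fixed is C(10,i)·!(10-i); sum over i=0..7:
  i=0: C(10,0)·!10 = 1·1334961 = 1334961
  i=1: C(10,1)·!9 = 10·133496 = 1334960
  i=2: C(10,2)·!8 = 45·14833 = 667485
  i=3: C(10,3)·!7 = 120·1854 = 222480
  i=4: C(10,4)·!6 = 210·265 = 55650
  i=5: C(10,5)·!5 = 252·44 = 11088
  i=6: C(10,6)·!4 = 210·9 = 1890
  i=7: C(10,7)·!3 = 120·2 = 240
Total = 3628754.

3628754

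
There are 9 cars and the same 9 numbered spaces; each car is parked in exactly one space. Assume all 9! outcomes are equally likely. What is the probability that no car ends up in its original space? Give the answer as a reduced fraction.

Favorable outcomes: !9 = 133496.
Total outcomes: 9! = 362880.
Probability = 133496/362880 = 16687/45360.

16687/45360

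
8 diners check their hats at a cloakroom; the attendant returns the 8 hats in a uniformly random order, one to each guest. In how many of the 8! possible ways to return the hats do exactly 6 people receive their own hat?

28

Pick the 6 fixed positions: C(8,6) = 28 ways.
The remaining 2 must be deranged: !2 = 1.
Total: 28 × 1 = 28.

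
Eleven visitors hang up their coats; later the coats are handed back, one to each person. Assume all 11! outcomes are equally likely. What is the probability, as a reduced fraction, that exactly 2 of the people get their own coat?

16687/90720

Favorable outcomes: C(11,2)·!9 = 55·133496 = 7342280.
Total outcomes: 11! = 39916800.
Probability = 7342280/39916800 = 16687/90720.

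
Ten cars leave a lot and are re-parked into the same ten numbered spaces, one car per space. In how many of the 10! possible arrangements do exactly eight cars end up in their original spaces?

45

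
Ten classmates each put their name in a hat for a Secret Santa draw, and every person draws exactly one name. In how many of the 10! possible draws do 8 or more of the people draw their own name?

Sum C(10,i)·!(10-i) for i = 8..10:
  i=8: C(10,8)·!2 = 45·1 = 45
  i=9: C(10,9)·!1 = 10·0 = 0
  i=10: C(10,10)·!0 = 1·1 = 1
Total = 46.

46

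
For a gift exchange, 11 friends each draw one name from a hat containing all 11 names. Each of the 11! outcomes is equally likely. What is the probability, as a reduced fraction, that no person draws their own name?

1468457/3991680

Favorable outcomes: !11 = 14684570.
Total outcomes: 11! = 39916800.
Probability = 14684570/39916800 = 1468457/3991680.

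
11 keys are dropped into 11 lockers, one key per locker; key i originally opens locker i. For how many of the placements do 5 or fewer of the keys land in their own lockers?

# with exactly i fixed is C(11,i)·!(11-i); sum over i=0..5:
  i=0: C(11,0)·!11 = 1·14684570 = 14684570
  i=1: C(11,1)·!10 = 11·1334961 = 14684571
  i=2: C(11,2)·!9 = 55·133496 = 7342280
  i=3: C(11,3)·!8 = 165·14833 = 2447445
  i=4: C(11,4)·!7 = 330·1854 = 611820
  i=5: C(11,5)·!6 = 462·265 = 122430
Total = 39893116.

39893116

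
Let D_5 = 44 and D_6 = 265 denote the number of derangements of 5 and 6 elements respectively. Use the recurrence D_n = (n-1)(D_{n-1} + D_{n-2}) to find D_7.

D_7 = (7-1)·(D_6 + D_5) = 6·(265 + 44) = 6·309 = 1854.

1854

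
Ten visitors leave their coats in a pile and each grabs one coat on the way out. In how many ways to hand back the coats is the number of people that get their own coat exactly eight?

Pick the 8 fixed positions: C(10,8) = 45 ways.
The remaining 2 must be deranged: !2 = 1.
Total: 45 × 1 = 45.

45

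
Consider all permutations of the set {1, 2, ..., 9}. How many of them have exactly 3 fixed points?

22260

Choose which 3 of the 9 are fixed: C(9,3) = 84.
The remaining 6 must be deranged: !6 = 265.
Total: 84 × 265 = 22260.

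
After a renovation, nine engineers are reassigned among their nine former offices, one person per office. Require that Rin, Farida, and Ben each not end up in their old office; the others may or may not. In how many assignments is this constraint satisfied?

256320

Let A_j be the event that the j-th constrained one is fixed. By inclusion-exclusion over the 3 events:
Σ_{j=0}^{3} (-1)^j C(3,j)(9-j)!
= C(3,0)·9! - C(3,1)·8! + C(3,2)·7! - C(3,3)·6!
= 362880 - 120960 + 15120 - 720
= 256320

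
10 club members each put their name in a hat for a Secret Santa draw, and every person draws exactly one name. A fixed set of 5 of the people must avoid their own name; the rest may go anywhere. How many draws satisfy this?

Let A_j be the event that the j-th constrained one is fixed. By inclusion-exclusion over the 5 events:
Σ_{j=0}^{5} (-1)^j C(5,j)(10-j)!
= C(5,0)·10! - C(5,1)·9! + C(5,2)·8! - C(5,3)·7! + C(5,4)·6! - C(5,5)·5!
= 3628800 - 1814400 + 403200 - 50400 + 3600 - 120
= 2170680

2170680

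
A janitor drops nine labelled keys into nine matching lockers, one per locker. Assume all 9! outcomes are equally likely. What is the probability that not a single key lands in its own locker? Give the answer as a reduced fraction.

Favorable outcomes: !9 = 133496.
Total outcomes: 9! = 362880.
Probability = 133496/362880 = 16687/45360.

16687/45360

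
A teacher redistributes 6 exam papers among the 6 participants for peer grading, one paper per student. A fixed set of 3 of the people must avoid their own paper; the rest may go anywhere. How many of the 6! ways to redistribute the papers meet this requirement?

426

Let A_j be the event that the j-th constrained one is fixed. By inclusion-exclusion over the 3 events:
Σ_{j=0}^{3} (-1)^j C(3,j)(6-j)!
= C(3,0)·6! - C(3,1)·5! + C(3,2)·4! - C(3,3)·3!
= 720 - 360 + 72 - 6
= 426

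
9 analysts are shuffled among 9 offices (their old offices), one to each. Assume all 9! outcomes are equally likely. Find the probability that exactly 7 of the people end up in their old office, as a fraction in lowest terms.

Favorable outcomes: C(9,7)·!2 = 36·1 = 36.
Total outcomes: 9! = 362880.
Probability = 36/362880 = 1/10080.

1/10080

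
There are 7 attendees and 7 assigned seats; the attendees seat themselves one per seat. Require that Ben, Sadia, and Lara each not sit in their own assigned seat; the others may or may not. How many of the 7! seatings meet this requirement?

3216

Let A_j be the event that the j-th constrained one is fixed. By inclusion-exclusion over the 3 events:
Σ_{j=0}^{3} (-1)^j C(3,j)(7-j)!
= C(3,0)·7! - C(3,1)·6! + C(3,2)·5! - C(3,3)·4!
= 5040 - 2160 + 360 - 24
= 3216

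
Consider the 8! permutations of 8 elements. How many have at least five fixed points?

141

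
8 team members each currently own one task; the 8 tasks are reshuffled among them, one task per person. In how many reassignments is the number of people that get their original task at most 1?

# with exactly i fixed is C(8,i)·!(8-i); sum over i=0..1:
  i=0: C(8,0)·!8 = 1·14833 = 14833
  i=1: C(8,1)·!7 = 8·1854 = 14832
Total = 29665.

29665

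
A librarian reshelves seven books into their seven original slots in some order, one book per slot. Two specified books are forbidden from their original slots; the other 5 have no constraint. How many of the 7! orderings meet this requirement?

Let A_j be the event that the j-th constrained one is fixed. By inclusion-exclusion over the 2 events:
Σ_{j=0}^{2} (-1)^j C(2,j)(7-j)!
= C(2,0)·7! - C(2,1)·6! + C(2,2)·5!
= 5040 - 1440 + 120
= 3720

3720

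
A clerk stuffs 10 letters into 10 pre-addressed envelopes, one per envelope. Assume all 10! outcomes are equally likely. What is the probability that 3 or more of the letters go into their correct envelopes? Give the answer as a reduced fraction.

145697/1814400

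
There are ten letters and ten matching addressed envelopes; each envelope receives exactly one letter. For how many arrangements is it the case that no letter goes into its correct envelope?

1334961

Use !n = n·!(n-1) + (-1)^n.
!10 = 10·133496 + 1 = 1334961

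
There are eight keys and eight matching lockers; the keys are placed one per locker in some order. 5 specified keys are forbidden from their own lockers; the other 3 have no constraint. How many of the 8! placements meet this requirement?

21234

Inclusion-exclusion on the 5 forbidden self-matches:
Σ_{j=0}^{5} (-1)^j C(5,j)(8-j)!
= C(5,0)·8! - C(5,1)·7! + C(5,2)·6! - C(5,3)·5! + C(5,4)·4! - C(5,5)·3!
= 40320 - 25200 + 7200 - 1200 + 120 - 6
= 21234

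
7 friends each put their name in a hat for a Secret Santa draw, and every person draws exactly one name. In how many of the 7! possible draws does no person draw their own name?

Recurrence: !7 = 6·(!6 + !5).
!7 = 6·(265 + 44) = 6·309 = 1854

1854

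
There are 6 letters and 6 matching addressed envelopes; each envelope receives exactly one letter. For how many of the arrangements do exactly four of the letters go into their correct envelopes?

15

Choose which 4 of the 6 are fixed: C(6,4) = 15.
The other 2 form a derangement: !2 = 1.
Total: 15 × 1 = 15.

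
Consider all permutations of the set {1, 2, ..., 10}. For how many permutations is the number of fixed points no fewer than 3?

291394

# with exactly i fixed is C(10,i)·!(10-i); sum over i=3..10:
  i=3: C(10,3)·!7 = 120·1854 = 222480
  i=4: C(10,4)·!6 = 210·265 = 55650
  i=5: C(10,5)·!5 = 252·44 = 11088
  i=6: C(10,6)·!4 = 210·9 = 1890
  i=7: C(10,7)·!3 = 120·2 = 240
  i=8: C(10,8)·!2 = 45·1 = 45
  i=9: C(10,9)·!1 = 10·0 = 0
  i=10: C(10,10)·!0 = 1·1 = 1
Total = 291394.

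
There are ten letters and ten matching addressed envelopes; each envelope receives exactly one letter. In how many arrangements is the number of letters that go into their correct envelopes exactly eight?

Choose which 8 of the 10 are fixed: C(10,8) = 45.
The remaining 2 must be deranged: !2 = 1.
Total: 45 × 1 = 45.

45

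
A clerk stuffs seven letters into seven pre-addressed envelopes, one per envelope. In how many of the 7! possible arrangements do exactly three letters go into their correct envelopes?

Choose which 3 of the 7 are fixed: C(7,3) = 35.
The other 4 form a derangement: !4 = 9.
Total: 35 × 9 = 315.

315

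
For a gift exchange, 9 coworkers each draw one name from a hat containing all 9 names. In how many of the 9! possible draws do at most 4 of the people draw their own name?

361541

Sum C(9,i)·!(9-i) for i = 0..4:
  i=0: C(9,0)·!9 = 1·133496 = 133496
  i=1: C(9,1)·!8 = 9·14833 = 133497
  i=2: C(9,2)·!7 = 36·1854 = 66744
  i=3: C(9,3)·!6 = 84·265 = 22260
  i=4: C(9,4)·!5 = 126·44 = 5544
Total = 361541.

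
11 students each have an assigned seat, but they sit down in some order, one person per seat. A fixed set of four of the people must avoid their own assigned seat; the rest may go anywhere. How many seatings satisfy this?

Inclusion-exclusion on the 4 forbidden self-matches:
Σ_{j=0}^{4} (-1)^j C(4,j)(11-j)!
= C(4,0)·11! - C(4,1)·10! + C(4,2)·9! - C(4,3)·8! + C(4,4)·7!
= 39916800 - 14515200 + 2177280 - 161280 + 5040
= 27422640

27422640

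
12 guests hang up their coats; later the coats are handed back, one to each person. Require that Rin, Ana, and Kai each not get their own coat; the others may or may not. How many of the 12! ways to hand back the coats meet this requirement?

369774720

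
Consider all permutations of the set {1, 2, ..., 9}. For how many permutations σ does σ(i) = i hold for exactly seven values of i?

Choose which 7 of the 9 are fixed: C(9,7) = 36.
The other 2 form a derangement: !2 = 1.
Total: 36 × 1 = 36.

36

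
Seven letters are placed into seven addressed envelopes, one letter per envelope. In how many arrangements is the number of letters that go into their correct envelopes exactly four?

70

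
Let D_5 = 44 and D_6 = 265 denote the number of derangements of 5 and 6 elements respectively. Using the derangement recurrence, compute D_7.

1854

D_7 = (7-1)·(D_6 + D_5) = 6·(265 + 44) = 6·309 = 1854.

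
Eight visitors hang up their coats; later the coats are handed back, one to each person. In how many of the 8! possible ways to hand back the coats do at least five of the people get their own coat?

141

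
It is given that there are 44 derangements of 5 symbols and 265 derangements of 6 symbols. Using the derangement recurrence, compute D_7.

1854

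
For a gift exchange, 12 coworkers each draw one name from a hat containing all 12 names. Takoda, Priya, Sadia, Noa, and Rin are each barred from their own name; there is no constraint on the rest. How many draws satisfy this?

312273360

Inclusion-exclusion on the 5 forbidden self-matches:
Σ_{j=0}^{5} (-1)^j C(5,j)(12-j)!
= C(5,0)·12! - C(5,1)·11! + C(5,2)·10! - C(5,3)·9! + C(5,4)·8! - C(5,5)·7!
= 479001600 - 199584000 + 36288000 - 3628800 + 201600 - 5040
= 312273360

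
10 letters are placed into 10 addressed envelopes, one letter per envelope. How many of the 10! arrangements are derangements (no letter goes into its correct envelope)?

By inclusion-exclusion, !10 = Σ (-1)^k · 10!/k! for k=0..10
= 10! - 10!/1! + 10!/2! - 10!/3! + 10!/4! - 10!/5! + 10!/6! - 10!/7! + 10!/8! - 10!/9! + 10!/10!
= 3628800 - 3628800 + 1814400 - 604800 + 151200 - 30240 + 5040 - 720 + 90 - 10 + 1
= 1334961

1334961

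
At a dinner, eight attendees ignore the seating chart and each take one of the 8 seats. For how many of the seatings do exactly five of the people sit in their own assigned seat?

112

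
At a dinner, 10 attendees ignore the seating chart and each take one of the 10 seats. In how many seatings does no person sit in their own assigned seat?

1334961

The number of derangements of 10 is !10 = Σ_{k=0}^{10} (-1)^k·10!/k!
= 10! - 10!/1! + 10!/2! - 10!/3! + 10!/4! - 10!/5! + 10!/6! - 10!/7! + 10!/8! - 10!/9! + 10!/10!
= 3628800 - 3628800 + 1814400 - 604800 + 151200 - 30240 + 5040 - 720 + 90 - 10 + 1
= 1334961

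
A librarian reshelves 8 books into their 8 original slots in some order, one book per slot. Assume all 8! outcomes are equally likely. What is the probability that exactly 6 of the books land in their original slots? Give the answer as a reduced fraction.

Favorable outcomes: C(8,6)·!2 = 28·1 = 28.
Total outcomes: 8! = 40320.
Probability = 28/40320 = 1/1440.

1/1440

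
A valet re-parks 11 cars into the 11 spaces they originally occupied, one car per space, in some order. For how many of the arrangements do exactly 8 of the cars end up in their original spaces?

330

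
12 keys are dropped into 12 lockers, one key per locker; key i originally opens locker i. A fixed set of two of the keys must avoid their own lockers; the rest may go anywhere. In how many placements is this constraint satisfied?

Let A_j be the event that the j-th constrained one is fixed. By inclusion-exclusion over the 2 events:
Σ_{j=0}^{2} (-1)^j C(2,j)(12-j)!
= C(2,0)·12! - C(2,1)·11! + C(2,2)·10!
= 479001600 - 79833600 + 3628800
= 402796800

402796800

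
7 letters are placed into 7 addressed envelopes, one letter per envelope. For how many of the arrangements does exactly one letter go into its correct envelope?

1855

Choose which one of the 7 is fixed: C(7,1) = 7.
The other 6 form a derangement: !6 = 265.
Total: 7 × 265 = 1855.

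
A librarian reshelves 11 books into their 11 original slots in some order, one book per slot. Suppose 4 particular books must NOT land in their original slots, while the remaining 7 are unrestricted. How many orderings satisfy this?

27422640

Let A_j be the event that the j-th constrained one is fixed. By inclusion-exclusion over the 4 events:
Σ_{j=0}^{4} (-1)^j C(4,j)(11-j)!
= C(4,0)·11! - C(4,1)·10! + C(4,2)·9! - C(4,3)·8! + C(4,4)·7!
= 39916800 - 14515200 + 2177280 - 161280 + 5040
= 27422640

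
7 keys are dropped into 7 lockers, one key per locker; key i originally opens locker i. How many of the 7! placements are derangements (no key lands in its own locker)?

1854

The subfactorial !7 = [7!/e] (nearest integer).
7! = 5040, and 5040/e ≈ 1854.11, so !7 = 1854.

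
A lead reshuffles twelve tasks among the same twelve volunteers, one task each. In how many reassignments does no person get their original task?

176214841

Use !n = n·!(n-1) + (-1)^n.
!12 = 12·14684570 + 1 = 176214841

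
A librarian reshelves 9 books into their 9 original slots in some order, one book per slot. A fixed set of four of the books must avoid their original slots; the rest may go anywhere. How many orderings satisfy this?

229080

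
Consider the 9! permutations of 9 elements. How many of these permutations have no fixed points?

The subfactorial !9 = [9!/e] (nearest integer).
9! = 362880, and 362880/e ≈ 133496.09, so !9 = 133496.

133496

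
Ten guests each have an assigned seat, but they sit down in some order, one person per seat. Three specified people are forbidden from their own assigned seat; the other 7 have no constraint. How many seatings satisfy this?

Inclusion-exclusion on the 3 forbidden self-matches:
Σ_{j=0}^{3} (-1)^j C(3,j)(10-j)!
= C(3,0)·10! - C(3,1)·9! + C(3,2)·8! - C(3,3)·7!
= 3628800 - 1088640 + 120960 - 5040
= 2656080

2656080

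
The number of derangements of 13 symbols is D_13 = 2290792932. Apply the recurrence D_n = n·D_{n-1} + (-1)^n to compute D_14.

D_14 = 14·2290792932 + 1 = 32071101049.

32071101049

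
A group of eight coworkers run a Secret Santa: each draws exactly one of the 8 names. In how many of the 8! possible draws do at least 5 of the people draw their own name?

Sum C(8,i)·!(8-i) for i = 5..8:
  i=5: C(8,5)·!3 = 56·2 = 112
  i=6: C(8,6)·!2 = 28·1 = 28
  i=7: C(8,7)·!1 = 8·0 = 0
  i=8: C(8,8)·!0 = 1·1 = 1
Total = 141.

141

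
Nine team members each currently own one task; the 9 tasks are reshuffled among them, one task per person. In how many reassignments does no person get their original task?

The number of derangements of 9 is !9 = Σ_{k=0}^{9} (-1)^k·9!/k!
= 9! - 9!/1! + 9!/2! - 9!/3! + 9!/4! - 9!/5! + 9!/6! - 9!/7! + 9!/8! - 9!/9!
= 362880 - 362880 + 181440 - 60480 + 15120 - 3024 + 504 - 72 + 9 - 1
= 133496

133496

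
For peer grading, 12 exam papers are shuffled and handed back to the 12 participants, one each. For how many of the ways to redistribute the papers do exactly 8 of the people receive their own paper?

Choose which 8 of the 12 are fixed: C(12,8) = 495.
The other 4 form a derangement: !4 = 9.
Total: 495 × 9 = 4455.

4455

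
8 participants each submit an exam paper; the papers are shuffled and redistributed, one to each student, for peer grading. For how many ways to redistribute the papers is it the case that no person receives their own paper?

14833

Use !n = (n-1)(!(n-1) + !(n-2)).
!8 = 7·(1854 + 265) = 7·2119 = 14833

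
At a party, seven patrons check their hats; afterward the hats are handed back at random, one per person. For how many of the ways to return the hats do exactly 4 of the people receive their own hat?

Pick the 4 fixed positions: C(7,4) = 35 ways.
The remaining 3 must be deranged: !3 = 2.
Total: 35 × 2 = 70.

70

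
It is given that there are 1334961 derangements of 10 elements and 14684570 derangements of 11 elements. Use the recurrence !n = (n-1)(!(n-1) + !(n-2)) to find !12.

!12 = (12-1)·(!11 + !10) = 11·(14684570 + 1334961) = 11·16019531 = 176214841.

176214841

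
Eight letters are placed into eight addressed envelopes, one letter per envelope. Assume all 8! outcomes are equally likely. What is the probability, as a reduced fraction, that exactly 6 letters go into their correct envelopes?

1/1440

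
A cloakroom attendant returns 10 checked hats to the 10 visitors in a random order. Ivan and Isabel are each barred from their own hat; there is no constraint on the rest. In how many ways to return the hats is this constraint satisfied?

2943360

Inclusion-exclusion on the 2 forbidden self-matches:
Σ_{j=0}^{2} (-1)^j C(2,j)(10-j)!
= C(2,0)·10! - C(2,1)·9! + C(2,2)·8!
= 3628800 - 725760 + 40320
= 2943360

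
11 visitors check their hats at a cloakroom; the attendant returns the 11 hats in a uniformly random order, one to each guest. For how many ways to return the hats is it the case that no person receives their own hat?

!11 is the nearest integer to 11!/e.
11! = 39916800, and 39916800/e ≈ 14684570.08, so !11 = 14684570.

14684570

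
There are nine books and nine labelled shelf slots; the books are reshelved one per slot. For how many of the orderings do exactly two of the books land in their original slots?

Pick the 2 fixed positions: C(9,2) = 36 ways.
The other 7 form a derangement: !7 = 1854.
Total: 36 × 1854 = 66744.

66744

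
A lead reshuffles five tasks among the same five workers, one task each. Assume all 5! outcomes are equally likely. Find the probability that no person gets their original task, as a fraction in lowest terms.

11/30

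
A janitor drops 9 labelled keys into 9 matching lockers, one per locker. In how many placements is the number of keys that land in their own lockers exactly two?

66744

Choose which 2 of the 9 are fixed: C(9,2) = 36.
The remaining 7 must be deranged: !7 = 1854.
Total: 36 × 1854 = 66744.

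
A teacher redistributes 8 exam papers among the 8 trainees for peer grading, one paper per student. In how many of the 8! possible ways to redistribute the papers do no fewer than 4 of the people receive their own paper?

Sum C(8,i)·!(8-i) for i = 4..8:
  i=4: C(8,4)·!4 = 70·9 = 630
  i=5: C(8,5)·!3 = 56·2 = 112
  i=6: C(8,6)·!2 = 28·1 = 28
  i=7: C(8,7)·!1 = 8·0 = 0
  i=8: C(8,8)·!0 = 1·1 = 1
Total = 771.

771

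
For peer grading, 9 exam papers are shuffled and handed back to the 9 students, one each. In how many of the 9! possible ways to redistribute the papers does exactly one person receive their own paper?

Pick the single fixed position: C(9,1) = 9 ways.
The other 8 form a derangement: !8 = 14833.
Total: 9 × 14833 = 133497.

133497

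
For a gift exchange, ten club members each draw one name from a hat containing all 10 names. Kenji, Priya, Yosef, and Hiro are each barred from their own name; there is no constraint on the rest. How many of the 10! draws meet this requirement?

2399760

Inclusion-exclusion on the 4 forbidden self-matches:
Σ_{j=0}^{4} (-1)^j C(4,j)(10-j)!
= C(4,0)·10! - C(4,1)·9! + C(4,2)·8! - C(4,3)·7! + C(4,4)·6!
= 3628800 - 1451520 + 241920 - 20160 + 720
= 2399760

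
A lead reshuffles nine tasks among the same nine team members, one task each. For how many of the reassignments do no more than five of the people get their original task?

362675

# with exactly i fixed is C(9,i)·!(9-i); sum over i=0..5:
  i=0: C(9,0)·!9 = 1·133496 = 133496
  i=1: C(9,1)·!8 = 9·14833 = 133497
  i=2: C(9,2)·!7 = 36·1854 = 66744
  i=3: C(9,3)·!6 = 84·265 = 22260
  i=4: C(9,4)·!5 = 126·44 = 5544
  i=5: C(9,5)·!4 = 126·9 = 1134
Total = 362675.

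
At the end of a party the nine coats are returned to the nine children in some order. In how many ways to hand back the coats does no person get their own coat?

!9 = 9! · Σ_{k=0}^{9} (-1)^k/k!
= 9! - 9!/1! + 9!/2! - 9!/3! + 9!/4! - 9!/5! + 9!/6! - 9!/7! + 9!/8! - 9!/9!
= 362880 - 362880 + 181440 - 60480 + 15120 - 3024 + 504 - 72 + 9 - 1
= 133496

133496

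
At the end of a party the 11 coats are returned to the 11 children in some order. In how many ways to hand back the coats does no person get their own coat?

14684570

Recurrence: !11 = 10·(!10 + !9).
!11 = 10·(1334961 + 133496) = 10·1468457 = 14684570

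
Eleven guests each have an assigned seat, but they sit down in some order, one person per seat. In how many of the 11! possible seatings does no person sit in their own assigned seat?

!11 = 11! · Σ_{k=0}^{11} (-1)^k/k!
= 11! - 11!/1! + 11!/2! - 11!/3! + 11!/4! - 11!/5! + 11!/6! - 11!/7! + 11!/8! - 11!/9! + 11!/10! - 11!/11!
= 39916800 - 39916800 + 19958400 - 6652800 + 1663200 - 332640 + 55440 - 7920 + 990 - 110 + 11 - 1
= 14684570

14684570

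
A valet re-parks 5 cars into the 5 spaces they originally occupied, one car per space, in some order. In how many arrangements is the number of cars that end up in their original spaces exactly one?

Pick the single fixed position: C(5,1) = 5 ways.
The other 4 form a derangement: !4 = 9.
Total: 5 × 9 = 45.

45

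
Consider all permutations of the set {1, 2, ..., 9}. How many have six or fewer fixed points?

362843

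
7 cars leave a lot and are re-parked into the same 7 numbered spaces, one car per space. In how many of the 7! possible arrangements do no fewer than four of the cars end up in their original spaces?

Sum C(7,i)·!(7-i) for i = 4..7:
  i=4: C(7,4)·!3 = 35·2 = 70
  i=5: C(7,5)·!2 = 21·1 = 21
  i=6: C(7,6)·!1 = 7·0 = 0
  i=7: C(7,7)·!0 = 1·1 = 1
Total = 92.

92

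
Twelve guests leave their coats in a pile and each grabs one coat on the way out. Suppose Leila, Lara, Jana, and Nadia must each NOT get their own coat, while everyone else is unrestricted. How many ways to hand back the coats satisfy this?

339696000

Inclusion-exclusion on the 4 forbidden self-matches:
Σ_{j=0}^{4} (-1)^j C(4,j)(12-j)!
= C(4,0)·12! - C(4,1)·11! + C(4,2)·10! - C(4,3)·9! + C(4,4)·8!
= 479001600 - 159667200 + 21772800 - 1451520 + 40320
= 339696000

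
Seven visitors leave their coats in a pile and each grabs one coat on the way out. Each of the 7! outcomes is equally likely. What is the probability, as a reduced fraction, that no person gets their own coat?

Favorable outcomes: !7 = 1854.
Total outcomes: 7! = 5040.
Probability = 1854/5040 = 103/280.

103/280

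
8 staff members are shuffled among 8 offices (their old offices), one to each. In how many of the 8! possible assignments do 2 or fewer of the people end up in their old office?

37085

# with exactly i fixed is C(8,i)·!(8-i); sum over i=0..2:
  i=0: C(8,0)·!8 = 1·14833 = 14833
  i=1: C(8,1)·!7 = 8·1854 = 14832
  i=2: C(8,2)·!6 = 28·265 = 7420
Total = 37085.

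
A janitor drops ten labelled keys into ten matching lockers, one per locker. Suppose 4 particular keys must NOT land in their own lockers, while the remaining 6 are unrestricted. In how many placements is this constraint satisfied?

2399760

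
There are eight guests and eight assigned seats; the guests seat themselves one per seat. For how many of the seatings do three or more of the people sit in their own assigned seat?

3235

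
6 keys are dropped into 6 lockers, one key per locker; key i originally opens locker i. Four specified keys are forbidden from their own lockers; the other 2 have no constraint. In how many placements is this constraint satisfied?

362

Let A_j be the event that the j-th constrained one is fixed. By inclusion-exclusion over the 4 events:
Σ_{j=0}^{4} (-1)^j C(4,j)(6-j)!
= C(4,0)·6! - C(4,1)·5! + C(4,2)·4! - C(4,3)·3! + C(4,4)·2!
= 720 - 480 + 144 - 24 + 2
= 362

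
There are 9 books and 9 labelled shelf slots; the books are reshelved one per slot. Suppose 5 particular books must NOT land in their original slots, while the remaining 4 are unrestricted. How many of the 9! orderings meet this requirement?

Inclusion-exclusion on the 5 forbidden self-matches:
Σ_{j=0}^{5} (-1)^j C(5,j)(9-j)!
= C(5,0)·9! - C(5,1)·8! + C(5,2)·7! - C(5,3)·6! + C(5,4)·5! - C(5,5)·4!
= 362880 - 201600 + 50400 - 7200 + 600 - 24
= 205056

205056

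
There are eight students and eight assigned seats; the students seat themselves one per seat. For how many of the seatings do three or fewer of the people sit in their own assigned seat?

39549

# with exactly i fixed is C(8,i)·!(8-i); sum over i=0..3:
  i=0: C(8,0)·!8 = 1·14833 = 14833
  i=1: C(8,1)·!7 = 8·1854 = 14832
  i=2: C(8,2)·!6 = 28·265 = 7420
  i=3: C(8,3)·!5 = 56·44 = 2464
Total = 39549.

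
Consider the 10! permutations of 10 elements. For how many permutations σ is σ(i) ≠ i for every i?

Recurrence: !10 = 9·(!9 + !8).
!10 = 9·(133496 + 14833) = 9·148329 = 1334961

1334961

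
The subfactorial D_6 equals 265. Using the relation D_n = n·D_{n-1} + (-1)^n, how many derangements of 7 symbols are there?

D_7 = 7·265 - 1 = 1854.

1854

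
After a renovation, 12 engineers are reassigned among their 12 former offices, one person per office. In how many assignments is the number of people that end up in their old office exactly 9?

Choose which 9 of the 12 are fixed: C(12,9) = 220.
The other 3 form a derangement: !3 = 2.
Total: 220 × 2 = 440.

440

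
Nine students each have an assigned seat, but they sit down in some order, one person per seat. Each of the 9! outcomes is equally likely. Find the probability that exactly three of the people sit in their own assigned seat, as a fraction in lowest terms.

53/864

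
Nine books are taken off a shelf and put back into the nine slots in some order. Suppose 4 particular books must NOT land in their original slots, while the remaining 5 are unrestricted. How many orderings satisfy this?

Inclusion-exclusion on the 4 forbidden self-matches:
Σ_{j=0}^{4} (-1)^j C(4,j)(9-j)!
= C(4,0)·9! - C(4,1)·8! + C(4,2)·7! - C(4,3)·6! + C(4,4)·5!
= 362880 - 161280 + 30240 - 2880 + 120
= 229080

229080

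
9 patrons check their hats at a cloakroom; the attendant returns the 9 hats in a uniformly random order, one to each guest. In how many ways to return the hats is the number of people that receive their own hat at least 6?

# with exactly i fixed is C(9,i)·!(9-i); sum over i=6..9:
  i=6: C(9,6)·!3 = 84·2 = 168
  i=7: C(9,7)·!2 = 36·1 = 36
  i=8: C(9,8)·!1 = 9·0 = 0
  i=9: C(9,9)·!0 = 1·1 = 1
Total = 205.

205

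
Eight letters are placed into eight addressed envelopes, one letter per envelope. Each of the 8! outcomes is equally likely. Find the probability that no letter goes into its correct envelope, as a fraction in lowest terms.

2119/5760

Favorable outcomes: !8 = 14833.
Total outcomes: 8! = 40320.
Probability = 14833/40320 = 2119/5760.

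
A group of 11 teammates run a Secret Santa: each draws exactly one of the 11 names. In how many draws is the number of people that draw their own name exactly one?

14684571

Choose which one of the 11 is fixed: C(11,1) = 11.
The remaining 10 must be deranged: !10 = 1334961.
Total: 11 × 1334961 = 14684571.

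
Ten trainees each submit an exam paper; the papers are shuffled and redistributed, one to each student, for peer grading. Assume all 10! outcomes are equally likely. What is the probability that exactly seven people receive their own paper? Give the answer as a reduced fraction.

1/15120

Favorable outcomes: C(10,7)·!3 = 120·2 = 240.
Total outcomes: 10! = 3628800.
Probability = 240/3628800 = 1/15120.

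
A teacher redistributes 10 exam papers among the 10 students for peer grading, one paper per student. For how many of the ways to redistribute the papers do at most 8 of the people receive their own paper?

# with exactly i fixed is C(10,i)·!(10-i); sum over i=0..8:
  i=0: C(10,0)·!10 = 1·1334961 = 1334961
  i=1: C(10,1)·!9 = 10·133496 = 1334960
  i=2: C(10,2)·!8 = 45·14833 = 667485
  i=3: C(10,3)·!7 = 120·1854 = 222480
  i=4: C(10,4)·!6 = 210·265 = 55650
  i=5: C(10,5)·!5 = 252·44 = 11088
  i=6: C(10,6)·!4 = 210·9 = 1890
  i=7: C(10,7)·!3 = 120·2 = 240
  i=8: C(10,8)·!2 = 45·1 = 45
Total = 3628799.

3628799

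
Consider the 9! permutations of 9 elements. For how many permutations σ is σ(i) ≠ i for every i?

133496

The subfactorial !9 = [9!/e] (nearest integer).
9! = 362880, and 362880/e ≈ 133496.09, so !9 = 133496.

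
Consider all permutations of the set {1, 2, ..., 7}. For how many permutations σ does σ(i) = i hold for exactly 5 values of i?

21

Pick the 5 fixed positions: C(7,5) = 21 ways.
The other 2 form a derangement: !2 = 1.
Total: 21 × 1 = 21.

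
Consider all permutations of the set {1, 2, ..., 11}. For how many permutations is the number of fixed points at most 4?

Sum C(11,i)·!(11-i) for i = 0..4:
  i=0: C(11,0)·!11 = 1·14684570 = 14684570
  i=1: C(11,1)·!10 = 11·1334961 = 14684571
  i=2: C(11,2)·!9 = 55·133496 = 7342280
  i=3: C(11,3)·!8 = 165·14833 = 2447445
  i=4: C(11,4)·!7 = 330·1854 = 611820
Total = 39770686.

39770686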